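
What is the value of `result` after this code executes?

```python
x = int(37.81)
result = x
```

x = 37; result = 37

37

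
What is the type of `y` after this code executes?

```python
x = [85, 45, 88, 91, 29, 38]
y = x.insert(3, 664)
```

list.insert() returns None

NoneType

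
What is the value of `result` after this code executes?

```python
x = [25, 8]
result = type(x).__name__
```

x is list; result = 'list'

'list'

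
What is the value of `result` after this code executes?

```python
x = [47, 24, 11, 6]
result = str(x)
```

x = [47, 24, 11, 6]; result = '[47, 24, 11, 6]'

'[47, 24, 11, 6]'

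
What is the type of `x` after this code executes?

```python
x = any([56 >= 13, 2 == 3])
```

any() returns bool

bool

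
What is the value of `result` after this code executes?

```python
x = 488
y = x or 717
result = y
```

x = 488; y = 488; result = 488

488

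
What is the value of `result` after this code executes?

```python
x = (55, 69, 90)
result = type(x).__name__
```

x is tuple; result = 'tuple'

'tuple'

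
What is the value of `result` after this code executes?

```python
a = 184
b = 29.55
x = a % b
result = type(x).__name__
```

a is int; b is float; x is float; result = 'float'

'float'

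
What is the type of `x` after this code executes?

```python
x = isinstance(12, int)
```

isinstance() returns bool

bool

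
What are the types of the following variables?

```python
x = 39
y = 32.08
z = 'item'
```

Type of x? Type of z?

x is assigned a bare integer (no decimal point), so it is an int; z is assigned a quoted string literal, so it is a str

int, str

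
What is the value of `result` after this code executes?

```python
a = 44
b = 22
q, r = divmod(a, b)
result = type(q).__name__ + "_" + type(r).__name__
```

a is int; b is int; q is int; r is int; result = 'int_int'

'int_int'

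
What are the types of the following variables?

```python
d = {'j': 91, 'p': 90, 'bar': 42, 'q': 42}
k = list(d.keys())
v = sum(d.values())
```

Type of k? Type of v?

list() converts to list; sum of ints is int

list, int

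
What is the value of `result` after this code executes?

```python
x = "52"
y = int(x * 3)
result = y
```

x = '52'; y = 525252; result = 525252

525252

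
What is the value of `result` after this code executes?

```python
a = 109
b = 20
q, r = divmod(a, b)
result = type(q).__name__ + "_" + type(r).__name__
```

a is int; b is int; q is int; r is int; result = 'int_int'

'int_int'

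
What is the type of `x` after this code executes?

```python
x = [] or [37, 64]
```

'or' returns first truthy value (list)

list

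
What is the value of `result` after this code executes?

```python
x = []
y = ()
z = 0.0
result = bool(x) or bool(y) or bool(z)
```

x = []; y = (); z = 0.0; result = False

False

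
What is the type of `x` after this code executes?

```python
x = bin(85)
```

bin() returns str representation

str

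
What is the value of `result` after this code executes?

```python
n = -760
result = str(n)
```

n = -760; result = '-760'

'-760'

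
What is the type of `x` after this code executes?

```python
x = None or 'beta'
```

'or' with None returns the other truthy value (str)

str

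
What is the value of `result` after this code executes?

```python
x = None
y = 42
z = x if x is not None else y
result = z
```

x = None; y = 42; z = 42; result = 42

42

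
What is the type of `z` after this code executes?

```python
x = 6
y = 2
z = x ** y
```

positive int ** positive int = int

int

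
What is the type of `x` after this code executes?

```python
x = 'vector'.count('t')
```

str.count() returns int

int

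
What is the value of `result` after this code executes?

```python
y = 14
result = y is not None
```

y = 14; result = True

True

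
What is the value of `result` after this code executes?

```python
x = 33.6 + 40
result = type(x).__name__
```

x is float; result = 'float'

'float'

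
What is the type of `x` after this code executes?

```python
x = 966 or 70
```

'or' returns first truthy value (int)

int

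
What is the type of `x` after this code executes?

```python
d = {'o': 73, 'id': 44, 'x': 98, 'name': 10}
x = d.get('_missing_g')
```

dict.get() returns None when key not found

NoneType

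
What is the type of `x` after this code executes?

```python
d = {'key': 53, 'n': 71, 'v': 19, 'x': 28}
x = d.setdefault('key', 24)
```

dict.setdefault() returns the (existing or default) value

int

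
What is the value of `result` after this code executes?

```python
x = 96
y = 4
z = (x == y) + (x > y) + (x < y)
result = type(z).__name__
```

x is int; y is int; z is int; result = 'int'

'int'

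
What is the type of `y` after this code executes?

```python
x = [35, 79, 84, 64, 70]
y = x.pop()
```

list.pop() returns the popped element

int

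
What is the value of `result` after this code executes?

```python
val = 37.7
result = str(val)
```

val = 37.7; result = '37.7'

'37.7'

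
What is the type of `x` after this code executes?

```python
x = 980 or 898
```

'or' returns first truthy value (int)

int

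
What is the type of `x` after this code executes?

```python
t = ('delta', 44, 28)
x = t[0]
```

Index 0 of tuple is a str literal

str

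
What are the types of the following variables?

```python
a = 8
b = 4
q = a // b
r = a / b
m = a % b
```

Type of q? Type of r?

// returns int; / returns float

int, float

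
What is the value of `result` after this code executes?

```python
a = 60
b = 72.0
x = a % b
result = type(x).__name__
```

a is int; b is float; x is float; result = 'float'

'float'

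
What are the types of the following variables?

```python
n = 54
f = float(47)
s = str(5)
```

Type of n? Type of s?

n is assigned a bare integer (no decimal point), so it is an int; s is assigned the result of calling str(), which returns a str

int, str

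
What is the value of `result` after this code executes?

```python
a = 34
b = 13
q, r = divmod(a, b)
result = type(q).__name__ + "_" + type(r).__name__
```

a is int; b is int; q is int; r is int; result = 'int_int'

'int_int'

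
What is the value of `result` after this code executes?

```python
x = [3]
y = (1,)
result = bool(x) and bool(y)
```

x = [3]; y = (1,); result = True

True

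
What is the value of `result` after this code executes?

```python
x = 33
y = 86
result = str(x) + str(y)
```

x = 33; y = 86; result = '3386'

'3386'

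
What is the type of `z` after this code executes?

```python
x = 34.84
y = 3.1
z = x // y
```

float // float = float

float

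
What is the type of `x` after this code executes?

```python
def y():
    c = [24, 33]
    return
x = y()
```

Bare return returns None

NoneType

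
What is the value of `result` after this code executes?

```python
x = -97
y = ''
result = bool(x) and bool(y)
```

x = -97; y = ''; result = False

False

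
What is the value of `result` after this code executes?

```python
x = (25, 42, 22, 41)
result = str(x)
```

x = (25, 42, 22, 41); result = '(25, 42, 22, 41)'

'(25, 42, 22, 41)'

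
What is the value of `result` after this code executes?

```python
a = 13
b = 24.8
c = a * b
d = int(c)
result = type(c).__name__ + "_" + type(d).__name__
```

a is int; b is float; c is float; d is int; result = 'float_int'

'float_int'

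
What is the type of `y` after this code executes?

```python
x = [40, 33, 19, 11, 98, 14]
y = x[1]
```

Indexing list[int] returns int

int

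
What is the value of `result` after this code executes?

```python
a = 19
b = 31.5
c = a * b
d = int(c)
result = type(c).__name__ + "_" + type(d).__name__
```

a is int; b is float; c is float; d is int; result = 'float_int'

'float_int'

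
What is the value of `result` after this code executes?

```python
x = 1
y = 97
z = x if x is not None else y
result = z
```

x = 1; y = 97; z = 1; result = 1

1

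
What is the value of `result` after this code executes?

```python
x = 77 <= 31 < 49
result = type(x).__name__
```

x is bool; result = 'bool'

'bool'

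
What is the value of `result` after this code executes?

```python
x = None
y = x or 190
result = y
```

x = None; y = 190; result = 190

190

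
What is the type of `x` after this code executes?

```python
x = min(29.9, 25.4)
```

min() of floats returns float

float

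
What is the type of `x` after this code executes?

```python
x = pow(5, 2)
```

pow(int, int) returns int

int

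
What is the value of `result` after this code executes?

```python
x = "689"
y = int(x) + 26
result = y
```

x = '689'; y = 715; result = 715

715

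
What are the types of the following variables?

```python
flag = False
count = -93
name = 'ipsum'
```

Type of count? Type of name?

count is assigned a bare integer (no decimal point), so it is an int; name is assigned a quoted string literal, so it is a str

int, str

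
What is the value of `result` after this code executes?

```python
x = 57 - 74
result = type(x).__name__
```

x is int; result = 'int'

'int'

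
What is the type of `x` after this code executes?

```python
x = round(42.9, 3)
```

round() with decimal places returns float

float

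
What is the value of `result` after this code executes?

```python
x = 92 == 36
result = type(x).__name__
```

x is bool; result = 'bool'

'bool'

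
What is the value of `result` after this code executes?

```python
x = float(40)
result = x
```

x = 40.0; result = 40.0

40.0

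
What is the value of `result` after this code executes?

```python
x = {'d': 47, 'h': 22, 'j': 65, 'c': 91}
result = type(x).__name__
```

x is dict; result = 'dict'

'dict'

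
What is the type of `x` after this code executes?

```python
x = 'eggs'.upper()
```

str.upper() returns str

str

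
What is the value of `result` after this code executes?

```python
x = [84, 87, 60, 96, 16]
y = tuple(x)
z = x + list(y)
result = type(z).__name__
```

x is list; y is tuple; z is list; result = 'list'

'list'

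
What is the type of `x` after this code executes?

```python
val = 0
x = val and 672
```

'and' returns first falsy value (0 is int)

int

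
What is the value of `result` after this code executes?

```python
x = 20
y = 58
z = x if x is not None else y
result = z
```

x = 20; y = 58; z = 20; result = 20

20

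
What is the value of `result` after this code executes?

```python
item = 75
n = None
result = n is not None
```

item = 75; n = None; result = False

False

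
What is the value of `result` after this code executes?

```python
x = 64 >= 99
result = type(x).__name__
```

x is bool; result = 'bool'

'bool'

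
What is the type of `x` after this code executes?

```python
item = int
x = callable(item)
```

callable() returns bool

bool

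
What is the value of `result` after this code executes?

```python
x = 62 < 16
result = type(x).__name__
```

x is bool; result = 'bool'

'bool'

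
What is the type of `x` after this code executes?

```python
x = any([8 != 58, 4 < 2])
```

any() returns bool

bool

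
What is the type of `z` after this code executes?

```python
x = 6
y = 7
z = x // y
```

int // int = int

int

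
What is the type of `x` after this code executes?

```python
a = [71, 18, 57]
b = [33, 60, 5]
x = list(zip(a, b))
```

list(zip()) returns a list of tuples

list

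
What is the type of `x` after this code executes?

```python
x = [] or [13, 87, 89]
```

'or' returns first truthy value (list)

list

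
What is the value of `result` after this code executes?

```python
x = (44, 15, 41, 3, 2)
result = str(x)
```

x = (44, 15, 41, 3, 2); result = '(44, 15, 41, 3, 2)'

'(44, 15, 41, 3, 2)'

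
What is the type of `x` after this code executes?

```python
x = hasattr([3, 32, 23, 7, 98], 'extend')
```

hasattr() returns bool

bool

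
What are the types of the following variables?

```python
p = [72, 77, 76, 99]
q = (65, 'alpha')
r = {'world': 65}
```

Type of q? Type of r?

q is assigned a tuple (parenthesized, comma-separated values); r is assigned a dict literal ({key: value})

tuple, dict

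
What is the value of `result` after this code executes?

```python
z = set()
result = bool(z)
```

z = set(); result = False

False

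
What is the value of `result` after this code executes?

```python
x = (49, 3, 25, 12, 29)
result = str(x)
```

x = (49, 3, 25, 12, 29); result = '(49, 3, 25, 12, 29)'

'(49, 3, 25, 12, 29)'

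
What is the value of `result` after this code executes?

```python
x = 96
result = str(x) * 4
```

x = 96; result = '96969696'

'96969696'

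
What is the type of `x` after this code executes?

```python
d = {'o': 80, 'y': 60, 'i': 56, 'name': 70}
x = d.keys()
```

.keys() returns dict_keys view

dict_keys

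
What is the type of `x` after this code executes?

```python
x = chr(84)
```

chr() returns str (single char)

str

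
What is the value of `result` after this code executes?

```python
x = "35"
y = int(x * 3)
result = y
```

x = '35'; y = 353535; result = 353535

353535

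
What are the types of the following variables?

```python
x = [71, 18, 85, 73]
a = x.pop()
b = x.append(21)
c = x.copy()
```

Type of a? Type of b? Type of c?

pop() returns element; append() returns None; copy() returns list

int, NoneType, list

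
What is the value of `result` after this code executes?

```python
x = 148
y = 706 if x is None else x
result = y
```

x = 148; y = 148; result = 148

148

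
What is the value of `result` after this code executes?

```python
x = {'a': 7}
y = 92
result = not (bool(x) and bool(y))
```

x = {'a': 7}; y = 92; result = False

False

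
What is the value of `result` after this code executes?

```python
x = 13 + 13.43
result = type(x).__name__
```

x is float; result = 'float'

'float'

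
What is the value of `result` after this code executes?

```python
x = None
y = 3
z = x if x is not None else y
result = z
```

x = None; y = 3; z = 3; result = 3

3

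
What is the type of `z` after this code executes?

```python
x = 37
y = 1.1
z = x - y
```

int - float = float

float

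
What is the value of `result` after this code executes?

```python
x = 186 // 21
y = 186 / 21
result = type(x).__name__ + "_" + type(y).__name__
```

x is int; y is float; result = 'int_float'

'int_float'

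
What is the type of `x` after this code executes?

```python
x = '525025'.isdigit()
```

str.isdigit() returns bool

bool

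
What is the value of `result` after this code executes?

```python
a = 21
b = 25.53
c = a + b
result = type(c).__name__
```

a is int; b is float; c is float; result = 'float'

'float'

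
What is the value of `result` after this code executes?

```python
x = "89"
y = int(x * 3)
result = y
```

x = '89'; y = 898989; result = 898989

898989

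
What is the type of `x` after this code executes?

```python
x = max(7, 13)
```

max() of ints returns int

int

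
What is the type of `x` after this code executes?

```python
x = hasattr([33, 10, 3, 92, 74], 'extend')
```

hasattr() returns bool

bool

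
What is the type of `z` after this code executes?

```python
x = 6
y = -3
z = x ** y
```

int ** negative = float

float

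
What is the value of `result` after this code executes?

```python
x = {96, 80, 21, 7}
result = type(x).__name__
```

x is set; result = 'set'

'set'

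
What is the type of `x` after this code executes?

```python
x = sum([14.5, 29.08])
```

sum() of floats returns float

float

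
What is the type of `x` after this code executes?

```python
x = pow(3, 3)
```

pow(int, int) returns int

int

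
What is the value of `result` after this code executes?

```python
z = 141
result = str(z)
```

z = 141; result = '141'

'141'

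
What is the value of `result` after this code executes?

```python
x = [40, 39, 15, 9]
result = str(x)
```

x = [40, 39, 15, 9]; result = '[40, 39, 15, 9]'

'[40, 39, 15, 9]'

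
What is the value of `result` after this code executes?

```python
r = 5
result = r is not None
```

r = 5; result = True

True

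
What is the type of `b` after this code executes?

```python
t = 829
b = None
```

None has type NoneType

NoneType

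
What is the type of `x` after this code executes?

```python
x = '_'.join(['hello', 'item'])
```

str.join() returns str

str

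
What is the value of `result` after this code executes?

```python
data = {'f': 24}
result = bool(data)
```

data = {'f': 24}; result = True

True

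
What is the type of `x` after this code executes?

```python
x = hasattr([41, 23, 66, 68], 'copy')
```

hasattr() returns bool

bool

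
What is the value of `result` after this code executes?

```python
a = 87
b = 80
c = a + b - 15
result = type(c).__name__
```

a is int; b is int; c is int; result = 'int'

'int'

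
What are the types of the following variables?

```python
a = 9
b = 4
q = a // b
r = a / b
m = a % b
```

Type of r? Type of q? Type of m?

/ returns float; // returns int; % of ints returns int

float, int, int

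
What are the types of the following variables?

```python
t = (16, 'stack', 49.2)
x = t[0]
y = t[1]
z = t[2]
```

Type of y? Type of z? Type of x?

tuple[1] is str; tuple[2] is float; tuple[0] is int

str, float, int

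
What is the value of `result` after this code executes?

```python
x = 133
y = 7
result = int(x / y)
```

x = 133; y = 7; result = 19

19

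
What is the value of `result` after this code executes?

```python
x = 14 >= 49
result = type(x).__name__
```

x is bool; result = 'bool'

'bool'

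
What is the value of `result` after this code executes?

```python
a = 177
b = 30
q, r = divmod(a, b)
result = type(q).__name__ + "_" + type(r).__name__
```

a is int; b is int; q is int; r is int; result = 'int_int'

'int_int'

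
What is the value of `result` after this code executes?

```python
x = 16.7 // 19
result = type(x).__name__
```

x is float; result = 'float'

'float'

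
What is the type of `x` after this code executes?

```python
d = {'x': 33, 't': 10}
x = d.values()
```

.values() returns dict_values view

dict_values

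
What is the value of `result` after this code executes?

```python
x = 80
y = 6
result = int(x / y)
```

x = 80; y = 6; result = 13

13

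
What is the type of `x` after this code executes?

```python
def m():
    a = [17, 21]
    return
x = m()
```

Bare return returns None

NoneType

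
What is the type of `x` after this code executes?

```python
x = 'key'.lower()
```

str.lower() returns str

str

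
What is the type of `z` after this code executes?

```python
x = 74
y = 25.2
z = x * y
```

int * float = float

float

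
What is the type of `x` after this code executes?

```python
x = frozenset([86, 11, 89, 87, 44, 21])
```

frozenset() returns frozenset

frozenset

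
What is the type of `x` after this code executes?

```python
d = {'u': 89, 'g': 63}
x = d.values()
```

.values() returns dict_values view

dict_values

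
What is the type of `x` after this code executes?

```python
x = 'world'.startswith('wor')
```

str.startswith() returns bool

bool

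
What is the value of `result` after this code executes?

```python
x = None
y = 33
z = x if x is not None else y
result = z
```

x = None; y = 33; z = 33; result = 33

33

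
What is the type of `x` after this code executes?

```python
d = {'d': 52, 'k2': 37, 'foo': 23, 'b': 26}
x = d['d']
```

Accessing dict[str, int] with str key returns int

int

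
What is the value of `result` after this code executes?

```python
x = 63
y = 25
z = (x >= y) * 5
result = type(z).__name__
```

x is int; y is int; z is int; result = 'int'

'int'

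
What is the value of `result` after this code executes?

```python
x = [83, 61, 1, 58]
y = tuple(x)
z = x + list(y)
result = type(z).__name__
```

x is list; y is tuple; z is list; result = 'list'

'list'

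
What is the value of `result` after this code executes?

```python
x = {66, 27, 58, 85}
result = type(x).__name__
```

x is set; result = 'set'

'set'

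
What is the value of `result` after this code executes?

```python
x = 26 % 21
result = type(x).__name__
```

x is int; result = 'int'

'int'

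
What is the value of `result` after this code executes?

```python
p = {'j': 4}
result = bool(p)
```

p = {'j': 4}; result = True

True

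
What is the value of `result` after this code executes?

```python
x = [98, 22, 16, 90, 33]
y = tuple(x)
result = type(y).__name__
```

x is list; y is tuple; result = 'tuple'

'tuple'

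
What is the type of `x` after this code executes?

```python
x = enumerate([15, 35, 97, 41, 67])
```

enumerate() returns an enumerate object

enumerate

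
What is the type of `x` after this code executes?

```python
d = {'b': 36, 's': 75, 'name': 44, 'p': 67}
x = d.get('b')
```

dict.get() returns value type when found

int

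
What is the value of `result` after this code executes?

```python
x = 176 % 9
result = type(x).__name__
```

x is int; result = 'int'

'int'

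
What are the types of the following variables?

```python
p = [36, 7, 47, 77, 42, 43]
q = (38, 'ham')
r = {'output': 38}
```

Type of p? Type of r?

p is assigned a list literal (square brackets); r is assigned a dict literal ({key: value})

list, dict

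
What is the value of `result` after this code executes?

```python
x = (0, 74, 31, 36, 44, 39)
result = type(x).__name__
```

x is tuple; result = 'tuple'

'tuple'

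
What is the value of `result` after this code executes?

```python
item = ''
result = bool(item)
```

item = ''; result = False

False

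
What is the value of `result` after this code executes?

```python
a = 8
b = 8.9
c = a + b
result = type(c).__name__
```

a is int; b is float; c is float; result = 'float'

'float'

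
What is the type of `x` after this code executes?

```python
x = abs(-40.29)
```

abs() of float returns float

float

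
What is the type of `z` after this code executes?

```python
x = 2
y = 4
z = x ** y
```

positive int ** positive int = int

int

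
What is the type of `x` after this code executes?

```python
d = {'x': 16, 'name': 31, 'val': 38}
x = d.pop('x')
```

dict.pop() returns the value

int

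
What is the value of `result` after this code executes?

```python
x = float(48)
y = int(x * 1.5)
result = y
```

x = 48.0; y = 72; result = 72

72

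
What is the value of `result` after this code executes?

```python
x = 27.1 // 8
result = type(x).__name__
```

x is float; result = 'float'

'float'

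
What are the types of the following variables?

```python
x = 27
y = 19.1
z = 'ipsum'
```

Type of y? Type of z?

y is assigned a number with a decimal point, so it is a float; z is assigned a quoted string literal, so it is a str

float, str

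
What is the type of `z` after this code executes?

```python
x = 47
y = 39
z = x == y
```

Equality comparison returns bool

bool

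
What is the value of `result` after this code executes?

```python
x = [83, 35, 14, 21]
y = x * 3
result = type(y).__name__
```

x is list; y is list; result = 'list'

'list'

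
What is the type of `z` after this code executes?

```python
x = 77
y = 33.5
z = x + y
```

int + float = float

float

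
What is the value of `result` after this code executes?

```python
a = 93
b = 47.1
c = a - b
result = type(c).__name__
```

a is int; b is float; c is float; result = 'float'

'float'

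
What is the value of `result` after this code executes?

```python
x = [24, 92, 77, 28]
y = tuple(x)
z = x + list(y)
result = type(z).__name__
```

x is list; y is tuple; z is list; result = 'list'

'list'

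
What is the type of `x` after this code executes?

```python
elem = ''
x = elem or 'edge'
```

'or' returns first truthy value (str)

str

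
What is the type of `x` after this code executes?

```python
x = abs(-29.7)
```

abs() of float returns float

float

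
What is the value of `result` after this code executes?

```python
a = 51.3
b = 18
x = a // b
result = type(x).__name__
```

a is float; b is int; x is float; result = 'float'

'float'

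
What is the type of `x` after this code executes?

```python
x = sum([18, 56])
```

sum() of ints returns int

int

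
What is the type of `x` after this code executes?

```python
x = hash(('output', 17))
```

hash() returns int

int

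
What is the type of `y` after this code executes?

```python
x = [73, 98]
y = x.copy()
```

list.copy() returns list

list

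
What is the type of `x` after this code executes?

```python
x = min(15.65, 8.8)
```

min() of floats returns float

float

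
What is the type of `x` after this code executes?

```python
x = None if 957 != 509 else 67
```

957 != 509 is True, so the if branch is taken

NoneType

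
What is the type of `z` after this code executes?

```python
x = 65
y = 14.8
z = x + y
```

int + float = float

float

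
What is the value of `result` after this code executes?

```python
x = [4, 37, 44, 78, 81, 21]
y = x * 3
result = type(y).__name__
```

x is list; y is list; result = 'list'

'list'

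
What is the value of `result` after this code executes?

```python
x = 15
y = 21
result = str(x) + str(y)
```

x = 15; y = 21; result = '1521'

'1521'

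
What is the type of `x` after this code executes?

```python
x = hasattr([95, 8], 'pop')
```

hasattr() returns bool

bool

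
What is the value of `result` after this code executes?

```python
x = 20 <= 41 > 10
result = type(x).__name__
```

x is bool; result = 'bool'

'bool'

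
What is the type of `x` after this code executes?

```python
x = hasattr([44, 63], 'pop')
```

hasattr() returns bool

bool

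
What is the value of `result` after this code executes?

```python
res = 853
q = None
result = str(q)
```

res = 853; q = None; result = 'None'

'None'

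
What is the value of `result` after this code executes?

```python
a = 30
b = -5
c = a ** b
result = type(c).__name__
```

a is int; b is int; c is float; result = 'float'

'float'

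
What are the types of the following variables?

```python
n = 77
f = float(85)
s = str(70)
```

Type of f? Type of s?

f is assigned the result of calling float(), which returns a float; s is assigned the result of calling str(), which returns a str

float, str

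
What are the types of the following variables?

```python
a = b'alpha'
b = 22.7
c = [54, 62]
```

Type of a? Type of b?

a is assigned a bytes literal (b'...' prefix); b is assigned a number with a decimal point, so it is a float

bytes, float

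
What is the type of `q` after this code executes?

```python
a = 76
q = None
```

None has type NoneType

NoneType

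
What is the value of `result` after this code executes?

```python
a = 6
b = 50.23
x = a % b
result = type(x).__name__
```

a is int; b is float; x is float; result = 'float'

'float'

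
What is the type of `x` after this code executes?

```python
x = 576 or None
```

'or' returns first truthy value

int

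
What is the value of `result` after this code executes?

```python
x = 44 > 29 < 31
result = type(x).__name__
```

x is bool; result = 'bool'

'bool'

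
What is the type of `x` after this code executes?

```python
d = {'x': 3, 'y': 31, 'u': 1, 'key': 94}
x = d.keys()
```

.keys() returns dict_keys view

dict_keys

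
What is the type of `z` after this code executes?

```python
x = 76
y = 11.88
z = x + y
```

int + float = float

float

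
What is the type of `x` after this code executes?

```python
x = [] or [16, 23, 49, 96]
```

'or' returns first truthy value (list)

list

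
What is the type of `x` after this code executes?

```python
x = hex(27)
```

hex() returns str representation

str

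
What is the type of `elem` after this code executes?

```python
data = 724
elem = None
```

None has type NoneType

NoneType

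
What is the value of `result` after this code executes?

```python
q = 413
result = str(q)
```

q = 413; result = '413'

'413'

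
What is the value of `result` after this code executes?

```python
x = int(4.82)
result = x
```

x = 4; result = 4

4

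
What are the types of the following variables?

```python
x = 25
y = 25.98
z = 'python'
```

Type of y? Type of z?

y is assigned a number with a decimal point, so it is a float; z is assigned a quoted string literal, so it is a str

float, str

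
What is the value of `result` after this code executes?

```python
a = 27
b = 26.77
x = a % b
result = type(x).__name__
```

a is int; b is float; x is float; result = 'float'

'float'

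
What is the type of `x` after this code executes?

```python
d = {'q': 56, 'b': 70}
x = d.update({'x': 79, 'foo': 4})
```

dict.update() returns None

NoneType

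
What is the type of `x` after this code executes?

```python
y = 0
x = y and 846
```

'and' returns first falsy value (0 is int)

int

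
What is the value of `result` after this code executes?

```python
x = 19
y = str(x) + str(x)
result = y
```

x = 19; y = '1919'; result = '1919'

'1919'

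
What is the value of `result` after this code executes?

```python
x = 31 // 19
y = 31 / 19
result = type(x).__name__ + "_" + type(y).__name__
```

x is int; y is float; result = 'int_float'

'int_float'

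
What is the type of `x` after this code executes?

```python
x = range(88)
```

range() returns a range object

range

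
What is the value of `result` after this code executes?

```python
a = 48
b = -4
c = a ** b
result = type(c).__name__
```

a is int; b is int; c is float; result = 'float'

'float'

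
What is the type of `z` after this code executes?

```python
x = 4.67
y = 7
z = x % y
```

float % int = float

float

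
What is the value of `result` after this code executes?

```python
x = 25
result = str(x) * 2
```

x = 25; result = '2525'

'2525'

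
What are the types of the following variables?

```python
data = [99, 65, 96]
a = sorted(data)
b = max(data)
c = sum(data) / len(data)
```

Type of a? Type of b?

sorted() returns list; max of ints returns int

list, int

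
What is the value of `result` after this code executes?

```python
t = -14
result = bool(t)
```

t = -14; result = True

True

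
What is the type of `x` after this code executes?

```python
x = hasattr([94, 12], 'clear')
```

hasattr() returns bool

bool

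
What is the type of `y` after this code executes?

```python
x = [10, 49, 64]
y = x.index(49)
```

list.index() returns int

int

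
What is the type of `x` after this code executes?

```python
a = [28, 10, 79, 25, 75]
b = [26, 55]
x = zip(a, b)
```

zip() returns a zip object

zip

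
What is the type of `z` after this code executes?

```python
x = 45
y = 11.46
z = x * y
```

int * float = float

float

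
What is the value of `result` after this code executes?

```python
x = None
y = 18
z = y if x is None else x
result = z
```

x = None; y = 18; z = 18; result = 18

18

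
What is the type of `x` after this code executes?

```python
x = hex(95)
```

hex() returns str representation

str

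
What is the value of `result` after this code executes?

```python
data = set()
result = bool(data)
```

data = set(); result = False

False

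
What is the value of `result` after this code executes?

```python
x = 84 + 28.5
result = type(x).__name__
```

x is float; result = 'float'

'float'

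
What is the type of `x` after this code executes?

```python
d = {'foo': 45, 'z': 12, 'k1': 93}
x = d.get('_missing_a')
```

dict.get() returns None when key not found

NoneType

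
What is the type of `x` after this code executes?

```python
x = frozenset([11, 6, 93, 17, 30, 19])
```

frozenset() returns frozenset

frozenset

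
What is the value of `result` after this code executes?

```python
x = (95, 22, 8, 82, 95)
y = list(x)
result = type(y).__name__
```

x is tuple; y is list; result = 'list'

'list'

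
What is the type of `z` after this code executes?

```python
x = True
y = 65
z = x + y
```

bool + int = int (bool is subclass of int)

int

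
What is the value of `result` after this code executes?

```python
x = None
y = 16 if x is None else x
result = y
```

x = None; y = 16; result = 16

16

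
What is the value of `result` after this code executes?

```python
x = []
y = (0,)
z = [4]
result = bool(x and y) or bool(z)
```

x = []; y = (0,); z = [4]; result = True

True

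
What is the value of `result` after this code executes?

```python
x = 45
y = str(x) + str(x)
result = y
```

x = 45; y = '4545'; result = '4545'

'4545'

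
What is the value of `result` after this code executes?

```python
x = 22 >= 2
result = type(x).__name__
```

x is bool; result = 'bool'

'bool'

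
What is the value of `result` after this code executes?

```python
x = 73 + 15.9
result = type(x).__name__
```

x is float; result = 'float'

'float'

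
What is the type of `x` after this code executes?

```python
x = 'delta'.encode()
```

str.encode() returns bytes

bytes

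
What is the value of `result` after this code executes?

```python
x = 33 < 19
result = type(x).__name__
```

x is bool; result = 'bool'

'bool'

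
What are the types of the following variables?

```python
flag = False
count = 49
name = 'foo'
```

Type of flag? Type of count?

flag is assigned the constant False, which has type bool; count is assigned a bare integer (no decimal point), so it is an int

bool, int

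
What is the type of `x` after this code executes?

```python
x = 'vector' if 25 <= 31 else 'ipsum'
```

Both branches of conditional are str

str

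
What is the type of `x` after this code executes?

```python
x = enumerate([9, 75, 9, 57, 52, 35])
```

enumerate() returns an enumerate object

enumerate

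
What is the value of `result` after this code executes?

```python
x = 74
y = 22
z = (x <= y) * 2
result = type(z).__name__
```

x is int; y is int; z is int; result = 'int'

'int'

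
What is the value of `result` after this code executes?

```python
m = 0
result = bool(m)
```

m = 0; result = False

False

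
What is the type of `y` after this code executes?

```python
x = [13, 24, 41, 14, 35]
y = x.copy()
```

list.copy() returns list

list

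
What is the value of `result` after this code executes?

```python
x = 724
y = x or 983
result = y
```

x = 724; y = 724; result = 724

724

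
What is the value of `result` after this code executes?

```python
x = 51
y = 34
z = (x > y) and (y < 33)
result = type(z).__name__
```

x is int; y is int; z is bool; result = 'bool'

'bool'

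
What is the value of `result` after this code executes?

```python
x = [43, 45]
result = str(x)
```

x = [43, 45]; result = '[43, 45]'

'[43, 45]'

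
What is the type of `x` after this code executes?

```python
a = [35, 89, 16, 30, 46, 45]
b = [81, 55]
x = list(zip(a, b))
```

list(zip()) returns a list of tuples

list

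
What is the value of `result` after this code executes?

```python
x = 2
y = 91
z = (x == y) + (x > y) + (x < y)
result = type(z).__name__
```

x is int; y is int; z is int; result = 'int'

'int'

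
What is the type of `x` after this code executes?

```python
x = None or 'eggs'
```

'or' with None returns the other truthy value (str)

str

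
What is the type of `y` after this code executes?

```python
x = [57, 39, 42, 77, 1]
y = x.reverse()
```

list.reverse() returns None

NoneType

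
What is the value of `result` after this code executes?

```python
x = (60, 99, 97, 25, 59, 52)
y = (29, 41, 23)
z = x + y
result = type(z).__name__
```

x is tuple; y is tuple; z is tuple; result = 'tuple'

'tuple'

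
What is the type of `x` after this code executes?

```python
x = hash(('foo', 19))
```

hash() returns int

int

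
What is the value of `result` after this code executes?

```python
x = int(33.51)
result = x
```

x = 33; result = 33

33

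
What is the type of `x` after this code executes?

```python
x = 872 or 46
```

'or' returns first truthy value (int)

int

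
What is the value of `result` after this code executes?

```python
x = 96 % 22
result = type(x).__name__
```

x is int; result = 'int'

'int'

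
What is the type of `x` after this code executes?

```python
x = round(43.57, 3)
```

round() with decimal places returns float

float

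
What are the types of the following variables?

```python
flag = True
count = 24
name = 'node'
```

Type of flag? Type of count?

flag is assigned the constant True, which has type bool; count is assigned a bare integer (no decimal point), so it is an int

bool, int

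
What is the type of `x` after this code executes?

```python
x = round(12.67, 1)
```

round() with decimal places returns float

float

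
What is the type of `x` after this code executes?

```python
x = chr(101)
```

chr() returns str (single char)

str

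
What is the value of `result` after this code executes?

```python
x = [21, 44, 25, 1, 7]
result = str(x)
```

x = [21, 44, 25, 1, 7]; result = '[21, 44, 25, 1, 7]'

'[21, 44, 25, 1, 7]'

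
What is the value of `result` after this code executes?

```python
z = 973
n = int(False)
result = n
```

z = 973; n = 0; result = 0

0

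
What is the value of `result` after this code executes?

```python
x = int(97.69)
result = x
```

x = 97; result = 97

97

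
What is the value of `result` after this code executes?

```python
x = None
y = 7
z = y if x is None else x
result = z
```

x = None; y = 7; z = 7; result = 7

7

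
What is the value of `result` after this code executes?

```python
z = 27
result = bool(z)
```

z = 27; result = True

True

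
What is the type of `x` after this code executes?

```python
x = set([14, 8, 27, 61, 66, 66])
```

set() constructor returns set

set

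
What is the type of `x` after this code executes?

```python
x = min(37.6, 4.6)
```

min() of floats returns float

float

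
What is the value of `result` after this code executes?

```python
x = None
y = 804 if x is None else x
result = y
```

x = None; y = 804; result = 804

804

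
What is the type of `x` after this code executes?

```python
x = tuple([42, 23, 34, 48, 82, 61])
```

tuple() constructor returns tuple

tuple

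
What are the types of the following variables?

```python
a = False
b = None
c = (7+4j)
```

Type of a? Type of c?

a is assigned the constant False, which has type bool; c is assigned (7+4j), an int plus an imaginary literal (j suffix), which evaluates to complex

bool, complex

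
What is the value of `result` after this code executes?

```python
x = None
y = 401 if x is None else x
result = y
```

x = None; y = 401; result = 401

401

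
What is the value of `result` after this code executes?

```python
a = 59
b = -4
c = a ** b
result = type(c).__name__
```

a is int; b is int; c is float; result = 'float'

'float'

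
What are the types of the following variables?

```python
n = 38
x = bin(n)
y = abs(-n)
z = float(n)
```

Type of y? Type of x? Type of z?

abs() of int returns int; bin() returns str; float() returns float

int, str, float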